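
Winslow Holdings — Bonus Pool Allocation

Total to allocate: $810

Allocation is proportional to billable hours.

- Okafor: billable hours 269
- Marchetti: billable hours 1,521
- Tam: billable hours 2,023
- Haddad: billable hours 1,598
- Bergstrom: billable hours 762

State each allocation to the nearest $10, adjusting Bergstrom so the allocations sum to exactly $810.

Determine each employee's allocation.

Okafor: $40 · Marchetti: $200 · Tam: $270 · Haddad: $210 · Bergstrom: $90

Billable hours total: 6,173.
Pro-rata amounts: Okafor 269/6,173 × $810 = 35.30; Marchetti 1,521/6,173 × $810 = 199.58; Tam 2,023/6,173 × $810 = 265.45; Haddad 1,598/6,173 × $810 = 209.68; Bergstrom 762/6,173 × $810 = 99.99.
Rounded to nearest $10: Okafor $40; Marchetti $200; Tam $270; Haddad $210; Bergstrom $100. Sum = $820.
Difference $810 − $820 = −$10 applied to Bergstrom: Bergstrom becomes $90.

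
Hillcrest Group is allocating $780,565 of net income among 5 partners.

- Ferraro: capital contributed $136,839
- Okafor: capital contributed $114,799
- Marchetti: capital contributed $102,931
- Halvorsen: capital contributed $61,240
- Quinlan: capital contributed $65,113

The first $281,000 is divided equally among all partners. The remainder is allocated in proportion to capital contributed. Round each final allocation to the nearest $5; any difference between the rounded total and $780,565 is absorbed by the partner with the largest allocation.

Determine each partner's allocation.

$281,000 shared equally gives $56,200 per partner.
Remainder $499,565 by capital contributed (total 480,922): Ferraro 142,143.58 → $142,145; Okafor 119,249.20 → $119,250; Marchetti 106,921.13 → $106,920; Halvorsen 63,613.98 → $63,615; Quinlan 67,637.11 → $67,635.
Totals: Ferraro $56,200 + $142,145 = $198,345; Okafor $56,200 + $119,250 = $175,450; Marchetti $56,200 + $106,920 = $163,120; Halvorsen $56,200 + $63,615 = $119,815; Quinlan $56,200 + $67,635 = $123,835.

Ferraro: $198,345; Okafor: $175,450; Marchetti: $163,120; Halvorsen: $119,815; Quinlan: $123,835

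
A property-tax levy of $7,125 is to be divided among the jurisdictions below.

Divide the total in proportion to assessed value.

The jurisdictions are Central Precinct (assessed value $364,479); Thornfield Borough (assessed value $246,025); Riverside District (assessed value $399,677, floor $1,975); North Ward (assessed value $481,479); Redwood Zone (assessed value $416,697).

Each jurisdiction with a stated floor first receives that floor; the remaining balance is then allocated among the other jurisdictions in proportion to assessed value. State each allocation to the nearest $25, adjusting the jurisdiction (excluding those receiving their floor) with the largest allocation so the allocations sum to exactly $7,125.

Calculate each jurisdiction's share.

Central Precinct: $1,250 · Thornfield Borough: $850 · Riverside District: $1,975 · North Ward: $1,625 · Redwood Zone: $1,425

Fund the minimums — Riverside District $1,975. Residual $5,150.
Residual split over remaining assessed value 1,508,680: Central Precinct 1,244.18 → $1,250; Thornfield Borough 839.83 → $850; North Ward 1,643.57 → $1,650; Redwood Zone 1,422.43 → $1,425.
Rounding difference −$25 applied to North Ward → $1,625.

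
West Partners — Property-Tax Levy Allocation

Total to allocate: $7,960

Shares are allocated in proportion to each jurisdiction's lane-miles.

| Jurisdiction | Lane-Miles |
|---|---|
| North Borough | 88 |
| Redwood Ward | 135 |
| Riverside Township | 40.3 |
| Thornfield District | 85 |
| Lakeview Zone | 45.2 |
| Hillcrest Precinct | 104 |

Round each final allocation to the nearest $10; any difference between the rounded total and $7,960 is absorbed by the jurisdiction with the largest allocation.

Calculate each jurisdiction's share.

Total lane-miles = 497.5.
Raw shares: North Borough 88/497.5 × $7,960 = 1,408.00; Redwood Ward 135/497.5 × $7,960 = 2,160.00; Riverside Township 40.3/497.5 × $7,960 = 644.80; Thornfield District 85/497.5 × $7,960 = 1,360.00; Lakeview Zone 45.2/497.5 × $7,960 = 723.20; Hillcrest Precinct 104/497.5 × $7,960 = 1,664.00.
At nearest $10: North Borough $1,410; Redwood Ward $2,160; Riverside Township $640; Thornfield District $1,360; Lakeview Zone $720; Hillcrest Precinct $1,660. Sum = $7,950.
Difference $7,960 − $7,950 = +$10 applied to largest allocation (Redwood Ward): Redwood Ward becomes $2,170.

North Borough: $1,410; Redwood Ward: $2,170; Riverside Township: $640; Thornfield District: $1,360; Lakeview Zone: $720; Hillcrest Precinct: $1,660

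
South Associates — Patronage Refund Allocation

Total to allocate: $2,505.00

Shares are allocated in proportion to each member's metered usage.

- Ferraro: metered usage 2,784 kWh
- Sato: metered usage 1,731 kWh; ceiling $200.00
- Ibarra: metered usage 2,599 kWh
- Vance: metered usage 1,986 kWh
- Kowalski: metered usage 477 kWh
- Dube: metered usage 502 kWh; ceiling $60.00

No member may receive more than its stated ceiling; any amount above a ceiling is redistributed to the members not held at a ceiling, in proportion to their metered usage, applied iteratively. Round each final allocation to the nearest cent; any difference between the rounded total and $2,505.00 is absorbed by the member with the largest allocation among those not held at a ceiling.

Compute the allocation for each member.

Metered usage total: 10,079.
Unconstrained shares: Ferraro 691.9258; Sato 430.2168; Ibarra 645.9465; Vance 493.5936; Kowalski 118.5519; Dube 124.7654.
Capped: Sato ($200.00), Dube ($60.00); remaining pool $2,245.00 reallocated over remaining metered usage 7,846.
Remaining shares: Ferraro 796.5944 → $796.59; Ibarra 743.6598 → $743.66; Vance 568.2603 → $568.26; Kowalski 136.4855 → $136.49.

Ferraro: $796.59; Sato: $200.00; Ibarra: $743.66; Vance: $568.26; Kowalski: $136.49; Dube: $60.00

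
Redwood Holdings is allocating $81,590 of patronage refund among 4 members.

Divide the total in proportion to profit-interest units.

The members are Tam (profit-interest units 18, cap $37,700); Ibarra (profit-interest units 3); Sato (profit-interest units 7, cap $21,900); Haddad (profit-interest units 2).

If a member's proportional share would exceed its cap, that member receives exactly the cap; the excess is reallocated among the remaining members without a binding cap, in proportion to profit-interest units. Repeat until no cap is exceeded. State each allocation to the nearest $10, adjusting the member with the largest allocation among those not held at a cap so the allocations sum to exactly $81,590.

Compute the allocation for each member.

Tam: $37,700 | Ibarra: $13,190 | Sato: $21,900 | Haddad: $8,800

Profit-interest units total: 30.
Unconstrained shares: Tam 48,954.00; Ibarra 8,159.00; Sato 19,037.67; Haddad 5,439.33.
Cap binds for Tam ($37,700); remaining pool $43,890 reallocated over remaining profit-interest units 12.
Cap binds for Sato ($21,900); remaining pool $21,990 reallocated over remaining profit-interest units 5.
Remaining shares: Ibarra 13,194.00 → $13,190; Haddad 8,796.00 → $8,800.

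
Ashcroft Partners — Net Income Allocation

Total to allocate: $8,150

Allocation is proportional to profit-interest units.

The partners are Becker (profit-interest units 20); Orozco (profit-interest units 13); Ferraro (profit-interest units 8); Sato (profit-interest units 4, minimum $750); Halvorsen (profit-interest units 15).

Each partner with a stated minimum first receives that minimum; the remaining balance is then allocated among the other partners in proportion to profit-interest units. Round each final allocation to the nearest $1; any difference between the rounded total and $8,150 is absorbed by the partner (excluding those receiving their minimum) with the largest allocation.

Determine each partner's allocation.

Minimums first: Sato $750. Remaining pool $7,400.
Remaining pool split over remaining profit-interest units 56: Becker 2,642.86 → $2,643; Orozco 1,717.86 → $1,718; Ferraro 1,057.14 → $1,057; Halvorsen 1,982.14 → $1,982.

Becker: $2,643; Orozco: $1,718; Ferraro: $1,057; Sato: $750; Halvorsen: $1,982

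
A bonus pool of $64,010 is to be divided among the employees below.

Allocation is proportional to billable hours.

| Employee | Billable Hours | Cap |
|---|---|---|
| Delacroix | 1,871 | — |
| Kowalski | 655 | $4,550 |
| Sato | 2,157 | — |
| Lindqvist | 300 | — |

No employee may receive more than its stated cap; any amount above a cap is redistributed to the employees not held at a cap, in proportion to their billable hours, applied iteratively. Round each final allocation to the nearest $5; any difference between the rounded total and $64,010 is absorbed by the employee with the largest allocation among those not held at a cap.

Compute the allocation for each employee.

Combined billable hours = 4,983.
Proportional shares (ignoring caps): Delacroix 24,034.26; Kowalski 8,413.92; Sato 27,708.12; Lindqvist 3,853.70.
Capped: Kowalski ($4,550); residual $59,460 reallocated over remaining billable hours 4,328.
Shares after redistribution: Delacroix 25,704.63 → $25,705; Sato 29,633.83 → $29,635; Lindqvist 4,121.53 → $4,120.

Delacroix: $25,705 · Kowalski: $4,550 · Sato: $29,635 · Lindqvist: $4,120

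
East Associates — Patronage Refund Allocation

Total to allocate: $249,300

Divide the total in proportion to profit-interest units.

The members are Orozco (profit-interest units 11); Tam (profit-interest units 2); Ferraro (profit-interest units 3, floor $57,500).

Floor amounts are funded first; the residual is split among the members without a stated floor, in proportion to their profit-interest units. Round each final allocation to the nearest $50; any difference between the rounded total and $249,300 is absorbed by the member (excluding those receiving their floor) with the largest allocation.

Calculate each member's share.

Fund the minimums — Ferraro $57,500. Remaining pool $191,800.
Remaining pool split over remaining profit-interest units 13: Orozco 162,292.31 → $162,300; Tam 29,507.69 → $29,500.

Orozco: $162,300 · Tam: $29,500 · Ferraro: $57,500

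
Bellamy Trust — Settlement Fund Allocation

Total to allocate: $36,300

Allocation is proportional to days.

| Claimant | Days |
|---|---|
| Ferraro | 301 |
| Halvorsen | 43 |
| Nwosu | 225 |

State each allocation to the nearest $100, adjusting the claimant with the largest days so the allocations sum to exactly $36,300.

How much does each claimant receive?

Ferraro: $19,200 · Halvorsen: $2,700 · Nwosu: $14,400

Sum of days: 301 + 43 + 225 = 569.
Pro-rata amounts: Ferraro 19,202.64; Halvorsen 2,743.23; Nwosu 14,354.13.
At nearest $100: Ferraro $19,200; Halvorsen $2,700; Nwosu $14,400. Sum = $36,300.
Rounded total matches; no reconciliation needed.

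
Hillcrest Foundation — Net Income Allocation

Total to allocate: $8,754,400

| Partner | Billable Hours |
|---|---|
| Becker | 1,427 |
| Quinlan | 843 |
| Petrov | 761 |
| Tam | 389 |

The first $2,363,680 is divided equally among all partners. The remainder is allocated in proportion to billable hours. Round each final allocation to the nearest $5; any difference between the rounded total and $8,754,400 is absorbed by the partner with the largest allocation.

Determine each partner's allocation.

First tranche $2,363,680 split equally: $590,920 each.
Remainder $6,390,720 by billable hours (total 3,420): Becker 2,666,537.26 → $2,666,535; Quinlan 1,575,256.42 → $1,575,255; Petrov 1,422,028.63 → $1,422,030; Tam 726,897.68 → $726,900.
Totals: Becker $590,920 + $2,666,535 = $3,257,455; Quinlan $590,920 + $1,575,255 = $2,166,175; Petrov $590,920 + $1,422,030 = $2,012,950; Tam $590,920 + $726,900 = $1,317,820.

Becker: $3,257,455; Quinlan: $2,166,175; Petrov: $2,012,950; Tam: $1,317,820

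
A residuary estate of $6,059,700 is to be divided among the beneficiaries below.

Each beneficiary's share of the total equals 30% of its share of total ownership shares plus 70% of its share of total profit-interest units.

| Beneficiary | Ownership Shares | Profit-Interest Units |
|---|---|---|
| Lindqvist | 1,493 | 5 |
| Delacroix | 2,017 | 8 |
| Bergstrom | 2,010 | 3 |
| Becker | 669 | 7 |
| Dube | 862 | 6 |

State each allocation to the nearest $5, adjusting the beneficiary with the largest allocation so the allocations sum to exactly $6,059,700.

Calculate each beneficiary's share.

Lindqvist: $1,116,275 · Delacroix: $1,690,175 · Bergstrom: $957,030 · Becker: $1,196,365 · Dube: $1,099,855

Ownership shares total 7,051; profit-interest units total 29.
Composite weights (30% ownership shares + 70% profit-interest units): Lindqvist 0.1842; Delacroix 0.2789; Bergstrom 0.1579; Becker 0.1974; Dube 0.1815.
Unrounded shares: Lindqvist 1,116,272.85; Delacroix 1,690,177.96; Bergstrom 957,030.10; Becker 1,196,363.93; Dube 1,099,855.15.
At nearest $5: Lindqvist $1,116,275; Delacroix $1,690,180; Bergstrom $957,030; Becker $1,196,365; Dube $1,099,855. Sum = $6,059,705.
Difference $6,059,700 − $6,059,705 = −$5 applied to largest allocation (Delacroix): Delacroix becomes $1,690,175.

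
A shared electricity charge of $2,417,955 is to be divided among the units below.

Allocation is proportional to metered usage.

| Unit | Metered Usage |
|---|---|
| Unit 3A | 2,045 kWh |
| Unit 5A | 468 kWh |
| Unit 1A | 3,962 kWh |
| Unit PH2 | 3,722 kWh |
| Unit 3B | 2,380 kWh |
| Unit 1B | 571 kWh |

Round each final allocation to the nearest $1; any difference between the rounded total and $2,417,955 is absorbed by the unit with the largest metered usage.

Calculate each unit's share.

Unit 3A: $376,081 | Unit 5A: $86,067 | Unit 1A: $728,622 | Unit PH2: $684,487 | Unit 3B: $437,689 | Unit 1B: $105,009

Combined metered usage = 13,148.
Unrounded shares: Unit 3A 2,045/13,148 × $2,417,955 = 376,081.38; Unit 5A 468/13,148 × $2,417,955 = 86,066.55; Unit 1A 3,962/13,148 × $2,417,955 = 728,623.19; Unit PH2 3,722/13,148 × $2,417,955 = 684,486.501; Unit 3B 2,380/13,148 × $2,417,955 = 437,688.84; Unit 1B 571/13,148 × $2,417,955 = 105,008.54.
Rounded to nearest $1: Unit 3A $376,081; Unit 5A $86,067; Unit 1A $728,623; Unit PH2 $684,487; Unit 3B $437,689; Unit 1B $105,009. Sum = $2,417,956.
Difference $2,417,955 − $2,417,956 = −$1 applied to largest metered usage (Unit 1A): Unit 1A becomes $728,622.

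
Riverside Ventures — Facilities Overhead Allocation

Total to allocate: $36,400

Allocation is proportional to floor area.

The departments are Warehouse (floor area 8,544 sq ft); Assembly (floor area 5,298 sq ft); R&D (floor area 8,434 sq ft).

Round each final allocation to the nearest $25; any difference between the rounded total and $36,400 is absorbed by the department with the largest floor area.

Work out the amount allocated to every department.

Warehouse: $13,975 · Assembly: $8,650 · R&D: $13,775

Floor area total: 22,276.
Unrounded shares: Warehouse 8,544/22,276 × $36,400 = 13,961.29; Assembly 5,298/22,276 × $36,400 = 8,657.17; R&D 8,434/22,276 × $36,400 = 13,781.54.
Rounded to nearest $25: Warehouse $13,950; Assembly $8,650; R&D $13,775. Sum = $36,375.
Difference $36,400 − $36,375 = +$25 applied to largest floor area (Warehouse): Warehouse becomes $13,975.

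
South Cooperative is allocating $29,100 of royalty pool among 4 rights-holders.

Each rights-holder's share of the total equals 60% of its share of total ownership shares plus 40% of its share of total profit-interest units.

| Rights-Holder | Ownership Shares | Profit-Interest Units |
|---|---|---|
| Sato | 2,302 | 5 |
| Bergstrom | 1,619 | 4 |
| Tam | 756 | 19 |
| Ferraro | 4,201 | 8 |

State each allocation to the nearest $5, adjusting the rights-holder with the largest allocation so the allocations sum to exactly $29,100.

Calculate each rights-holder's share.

Totals — ownership shares 8,878, profit-interest units 36.
Composite weights (60% ownership shares + 40% profit-interest units): Sato 0.2111; Bergstrom 0.1539; Tam 0.2622; Ferraro 0.3728.
Unrounded shares: Sato 6,143.92; Bergstrom 4,477.35; Tam 7,630.13; Ferraro 10,848.60.
After rounding ($5): Sato $6,145; Bergstrom $4,475; Tam $7,630; Ferraro $10,850. Sum = $29,100.
Rounded total matches; no reconciliation needed.

Sato: $6,145 | Bergstrom: $4,475 | Tam: $7,630 | Ferraro: $10,850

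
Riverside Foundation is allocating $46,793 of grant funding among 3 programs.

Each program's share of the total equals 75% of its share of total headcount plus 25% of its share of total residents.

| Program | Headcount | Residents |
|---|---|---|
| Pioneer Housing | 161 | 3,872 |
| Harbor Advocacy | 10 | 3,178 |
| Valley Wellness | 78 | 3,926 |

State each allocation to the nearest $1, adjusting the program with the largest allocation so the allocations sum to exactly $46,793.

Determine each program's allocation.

Pioneer Housing: $26,818; Harbor Advocacy: $4,797; Valley Wellness: $15,178

Headcount total 249; residents total 10,976.
Blended shares (75% headcount + 25% residents): Pioneer Housing 0.5731; Harbor Advocacy 0.1025; Valley Wellness 0.3244.
Raw shares: Pioneer Housing 26,818.57; Harbor Advocacy 4,796.55; Valley Wellness 15,177.88.
Rounded to nearest $1: Pioneer Housing $26,819; Harbor Advocacy $4,797; Valley Wellness $15,178. Sum = $46,794.
Difference $46,793 − $46,794 = −$1 applied to largest allocation (Pioneer Housing): Pioneer Housing becomes $26,818.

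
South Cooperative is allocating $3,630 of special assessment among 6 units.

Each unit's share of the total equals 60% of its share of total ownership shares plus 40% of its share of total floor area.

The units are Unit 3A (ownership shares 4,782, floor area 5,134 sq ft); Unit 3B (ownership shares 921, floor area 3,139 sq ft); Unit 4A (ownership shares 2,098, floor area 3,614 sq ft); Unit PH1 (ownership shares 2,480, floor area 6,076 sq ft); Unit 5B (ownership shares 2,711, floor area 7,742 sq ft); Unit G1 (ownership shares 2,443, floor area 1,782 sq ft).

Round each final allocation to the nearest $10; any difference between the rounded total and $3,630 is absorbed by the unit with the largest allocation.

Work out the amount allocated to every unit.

Ownership shares total 15,435; floor area total 27,487.
Blended shares (60% ownership shares + 40% floor area): Unit 3A 0.2606; Unit 3B 0.0815; Unit 4A 0.1341; Unit PH1 0.1848; Unit 5B 0.2180; Unit G1 0.1209.
Unrounded shares: Unit 3A 945.98; Unit 3B 295.78; Unit 4A 486.95; Unit PH1 670.91; Unit 5B 791.51; Unit G1 438.86.
Rounded to nearest $10: Unit 3A $950; Unit 3B $300; Unit 4A $490; Unit PH1 $670; Unit 5B $790; Unit G1 $440. Sum = $3,640.
Difference $3,630 − $3,640 = −$10 applied to largest allocation (Unit 3A): Unit 3A becomes $940.

Unit 3A: $940; Unit 3B: $300; Unit 4A: $490; Unit PH1: $670; Unit 5B: $790; Unit G1: $440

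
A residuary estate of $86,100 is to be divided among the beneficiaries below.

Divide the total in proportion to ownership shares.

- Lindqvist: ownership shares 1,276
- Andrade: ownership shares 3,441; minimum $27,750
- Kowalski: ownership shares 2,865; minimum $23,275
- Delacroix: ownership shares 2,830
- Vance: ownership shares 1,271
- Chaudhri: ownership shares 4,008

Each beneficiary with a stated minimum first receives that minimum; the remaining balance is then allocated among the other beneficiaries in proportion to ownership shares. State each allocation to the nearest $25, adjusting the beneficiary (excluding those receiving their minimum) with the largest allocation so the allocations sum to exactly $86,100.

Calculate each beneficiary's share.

Guaranteed amounts: Andrade $27,750; Kowalski $23,275. Balance $35,075.
Balance split over remaining ownership shares 9,385: Lindqvist 4,768.85 → $4,775; Delacroix 10,576.69 → $10,575; Vance 4,750.17 → $4,750; Chaudhri 14,979.29 → $14,975.

Lindqvist: $4,775 | Andrade: $27,750 | Kowalski: $23,275 | Delacroix: $10,575 | Vance: $4,750 | Chaudhri: $14,975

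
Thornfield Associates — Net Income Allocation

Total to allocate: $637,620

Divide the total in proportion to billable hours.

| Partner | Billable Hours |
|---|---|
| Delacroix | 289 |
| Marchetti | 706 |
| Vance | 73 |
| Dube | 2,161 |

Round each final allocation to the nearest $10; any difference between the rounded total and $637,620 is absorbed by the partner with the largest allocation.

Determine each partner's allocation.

Delacroix: $57,070; Marchetti: $139,410; Vance: $14,420; Dube: $426,720

Total billable hours = 3,229.
Pro-rata amounts: Delacroix 289/3,229 × $637,620 = 57,067.88; Marchetti 706/3,229 × $637,620 = 139,411.50; Vance 73/3,229 × $637,620 = 14,415.07; Dube 2,161/3,229 × $637,620 = 426,725.56.
Rounded to nearest $10: Delacroix $57,070; Marchetti $139,410; Vance $14,420; Dube $426,730. Sum = $637,630.
Difference $637,620 − $637,630 = −$10 applied to largest allocation (Dube): Dube becomes $426,720.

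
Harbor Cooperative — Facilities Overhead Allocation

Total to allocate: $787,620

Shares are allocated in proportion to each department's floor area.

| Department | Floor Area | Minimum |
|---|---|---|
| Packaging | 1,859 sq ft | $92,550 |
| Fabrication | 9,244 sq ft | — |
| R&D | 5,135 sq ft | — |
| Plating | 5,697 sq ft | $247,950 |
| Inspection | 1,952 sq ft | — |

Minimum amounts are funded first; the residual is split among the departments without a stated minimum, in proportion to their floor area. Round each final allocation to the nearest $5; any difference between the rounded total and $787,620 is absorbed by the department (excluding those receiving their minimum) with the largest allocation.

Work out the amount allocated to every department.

Packaging: $92,550; Fabrication: $253,085; R&D: $140,590; Plating: $247,950; Inspection: $53,445

Fund the minimums — Packaging $92,550; Plating $247,950. Balance $447,120.
Balance split over remaining floor area 16,331: Fabrication 253,087.83 → $253,090; R&D 140,589.14 → $140,590; Inspection 53,443.04 → $53,445.
Rounding difference −$5 applied to Fabrication → $253,085.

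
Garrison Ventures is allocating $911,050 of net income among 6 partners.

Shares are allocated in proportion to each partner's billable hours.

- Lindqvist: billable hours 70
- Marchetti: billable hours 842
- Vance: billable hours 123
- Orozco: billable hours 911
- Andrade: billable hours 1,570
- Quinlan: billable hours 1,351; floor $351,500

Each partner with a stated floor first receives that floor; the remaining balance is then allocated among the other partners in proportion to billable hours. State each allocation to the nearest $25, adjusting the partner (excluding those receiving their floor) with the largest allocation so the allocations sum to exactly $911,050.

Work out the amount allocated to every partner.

Minimums first: Quinlan $351,500. Residual $559,550.
Residual split over remaining billable hours 3,516: Lindqvist 11,140.07 → $11,150; Marchetti 133,999.18 → $134,000; Vance 19,574.70 → $19,575; Orozco 144,980.11 → $144,975; Andrade 249,855.94 → $249,850.

Lindqvist: $11,150; Marchetti: $134,000; Vance: $19,575; Orozco: $144,975; Andrade: $249,850; Quinlan: $351,500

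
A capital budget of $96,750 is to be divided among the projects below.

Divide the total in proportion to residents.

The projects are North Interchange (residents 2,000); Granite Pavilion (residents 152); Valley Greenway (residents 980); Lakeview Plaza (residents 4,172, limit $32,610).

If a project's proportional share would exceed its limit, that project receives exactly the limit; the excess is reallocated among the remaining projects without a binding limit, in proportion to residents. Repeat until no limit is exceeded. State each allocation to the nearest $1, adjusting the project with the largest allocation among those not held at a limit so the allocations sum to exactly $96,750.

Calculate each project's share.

North Interchange: $40,958 · Granite Pavilion: $3,113 · Valley Greenway: $20,069 · Lakeview Plaza: $32,610

Sum of residents: 7,304.
Proportional shares (ignoring caps): North Interchange 26,492.33; Granite Pavilion 2,013.42; Valley Greenway 12,981.24; Lakeview Plaza 55,263.01.
Held at cap: Lakeview Plaza ($32,610); balance $64,140 reallocated over remaining residents 3,132.
Redistributed shares: North Interchange 40,957.85 → $40,958; Granite Pavilion 3,112.80 → $3,113; Valley Greenway 20,069.35 → $20,069.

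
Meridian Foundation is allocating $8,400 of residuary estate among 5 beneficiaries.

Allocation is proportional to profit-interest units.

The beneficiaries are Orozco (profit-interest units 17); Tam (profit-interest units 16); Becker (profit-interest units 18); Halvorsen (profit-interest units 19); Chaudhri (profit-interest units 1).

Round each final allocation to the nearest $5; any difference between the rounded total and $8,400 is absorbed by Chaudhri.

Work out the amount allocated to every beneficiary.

Orozco: $2,010; Tam: $1,895; Becker: $2,130; Halvorsen: $2,250; Chaudhri: $115

Total profit-interest units = 71.
Unrounded shares: Orozco 17/71 × $8,400 = 2,011.27; Tam 16/71 × $8,400 = 1,892.96; Becker 18/71 × $8,400 = 2,129.58; Halvorsen 19/71 × $8,400 = 2,247.89; Chaudhri 1/71 × $8,400 = 118.31.
After rounding ($5): Orozco $2,010; Tam $1,895; Becker $2,130; Halvorsen $2,250; Chaudhri $120. Sum = $8,405.
Difference $8,400 − $8,405 = −$5 applied to Chaudhri: Chaudhri becomes $115.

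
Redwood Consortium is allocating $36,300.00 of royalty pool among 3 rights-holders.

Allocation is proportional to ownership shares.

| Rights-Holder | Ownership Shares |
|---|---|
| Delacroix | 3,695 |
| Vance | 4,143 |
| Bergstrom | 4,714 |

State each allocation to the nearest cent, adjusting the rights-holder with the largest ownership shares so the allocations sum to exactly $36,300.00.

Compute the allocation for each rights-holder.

Delacroix: $10,685.83 | Vance: $11,981.43 | Bergstrom: $13,632.74

Ownership shares total: 3,695 + 4,143 + 4,714 = 12,552.
Unrounded shares: Delacroix 10,685.8270; Vance 11,981.4293; Bergstrom 13,632.7438.
Rounded to nearest cent: Delacroix $10,685.83; Vance $11,981.43; Bergstrom $13,632.74. Sum = $36,300.00.
Rounded total matches; no reconciliation needed.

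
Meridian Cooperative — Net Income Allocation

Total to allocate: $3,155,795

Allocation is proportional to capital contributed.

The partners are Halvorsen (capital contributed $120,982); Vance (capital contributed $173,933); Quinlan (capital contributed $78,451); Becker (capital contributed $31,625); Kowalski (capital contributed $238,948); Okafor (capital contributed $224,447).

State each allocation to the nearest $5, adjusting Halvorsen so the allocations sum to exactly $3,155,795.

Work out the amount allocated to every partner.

Halvorsen: $439,655; Vance: $632,090; Quinlan: $285,100; Becker: $114,930; Kowalski: $868,360; Okafor: $815,660

Sum of capital contributed: 868,386.
Pro-rata amounts: Halvorsen 120,982/868,386 × $3,155,795 = 439,659.77; Vance 173,933/868,386 × $3,155,795 = 632,088.60; Quinlan 78,451/868,386 × $3,155,795 = 285,098.19; Becker 31,625/868,386 × $3,155,795 = 114,928.17; Kowalski 238,948/868,386 × $3,155,795 = 868,359.12; Okafor 224,447/868,386 × $3,155,795 = 815,661.15.
After rounding ($5): Halvorsen $439,660; Vance $632,090; Quinlan $285,100; Becker $114,930; Kowalski $868,360; Okafor $815,660. Sum = $3,155,800.
Difference $3,155,795 − $3,155,800 = −$5 applied to Halvorsen: Halvorsen becomes $439,655.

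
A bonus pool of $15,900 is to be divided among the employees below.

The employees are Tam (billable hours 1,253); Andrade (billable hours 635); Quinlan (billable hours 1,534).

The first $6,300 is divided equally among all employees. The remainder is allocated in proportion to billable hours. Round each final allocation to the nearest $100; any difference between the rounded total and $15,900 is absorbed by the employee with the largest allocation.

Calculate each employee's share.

Tam: $5,600 | Andrade: $3,900 | Quinlan: $6,400

Equal tier: $6,300 ÷ 3 = $2,100 apiece.
Remainder $9,600 by billable hours (total 3,422): Tam 3,515.14 → $3,500; Andrade 1,781.41 → $1,800; Quinlan 4,303.45 → $4,300.
Totals: Tam $2,100 + $3,500 = $5,600; Andrade $2,100 + $1,800 = $3,900; Quinlan $2,100 + $4,300 = $6,400.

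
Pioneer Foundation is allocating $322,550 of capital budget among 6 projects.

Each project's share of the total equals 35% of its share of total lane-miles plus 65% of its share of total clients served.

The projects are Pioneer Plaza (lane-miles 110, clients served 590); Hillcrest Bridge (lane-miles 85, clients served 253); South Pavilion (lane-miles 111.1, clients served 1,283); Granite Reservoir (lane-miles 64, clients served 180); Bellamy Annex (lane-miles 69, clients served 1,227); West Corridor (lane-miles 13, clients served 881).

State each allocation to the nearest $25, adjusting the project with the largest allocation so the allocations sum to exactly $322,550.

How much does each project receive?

Lane-miles total 452.1; clients served total 4,414.
Composite weights (35% lane-miles + 65% clients served): Pioneer Plaza 0.1720; Hillcrest Bridge 0.1031; South Pavilion 0.2749; Granite Reservoir 0.0761; Bellamy Annex 0.2341; West Corridor 0.1398.
Proportional shares: Pioneer Plaza 55,491.76; Hillcrest Bridge 33,242.16; South Pavilion 88,682.76; Granite Reservoir 24,530.94; Bellamy Annex 75,510.19; West Corridor 45,092.19.
After rounding ($25): Pioneer Plaza $55,500; Hillcrest Bridge $33,250; South Pavilion $88,675; Granite Reservoir $24,525; Bellamy Annex $75,500; West Corridor $45,100. Sum = $322,550.
Rounded total matches; no reconciliation needed.

Pioneer Plaza: $55,500 | Hillcrest Bridge: $33,250 | South Pavilion: $88,675 | Granite Reservoir: $24,525 | Bellamy Annex: $75,500 | West Corridor: $45,100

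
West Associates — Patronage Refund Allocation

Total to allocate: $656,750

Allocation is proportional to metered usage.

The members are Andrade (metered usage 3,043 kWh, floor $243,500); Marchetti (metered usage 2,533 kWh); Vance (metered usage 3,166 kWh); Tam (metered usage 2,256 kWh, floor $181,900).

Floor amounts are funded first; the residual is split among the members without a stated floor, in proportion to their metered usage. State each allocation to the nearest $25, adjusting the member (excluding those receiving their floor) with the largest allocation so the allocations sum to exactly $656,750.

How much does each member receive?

Guaranteed amounts: Andrade $243,500; Tam $181,900. Residual $231,350.
Residual split over remaining metered usage 5,699: Marchetti 102,826.73 → $102,825; Vance 128,523.27 → $128,525.

Andrade: $243,500 | Marchetti: $102,825 | Vance: $128,525 | Tam: $181,900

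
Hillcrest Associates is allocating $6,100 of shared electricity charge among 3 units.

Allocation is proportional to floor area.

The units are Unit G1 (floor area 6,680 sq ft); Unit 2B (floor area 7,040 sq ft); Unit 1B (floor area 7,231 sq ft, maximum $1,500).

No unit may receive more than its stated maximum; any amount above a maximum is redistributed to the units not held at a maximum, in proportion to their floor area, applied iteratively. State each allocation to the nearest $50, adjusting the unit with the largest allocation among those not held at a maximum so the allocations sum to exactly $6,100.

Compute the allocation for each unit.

Sum of floor area: 20,951.
Pro-rata shares before constraints: Unit G1 1,944.92; Unit 2B 2,049.74; Unit 1B 2,105.35.
Capped: Unit 1B ($1,500); remaining pool $4,600 reallocated over remaining floor area 13,720.
Remaining shares: Unit G1 2,239.65 → $2,250; Unit 2B 2,360.35 → $2,350.

Unit G1: $2,250 | Unit 2B: $2,350 | Unit 1B: $1,500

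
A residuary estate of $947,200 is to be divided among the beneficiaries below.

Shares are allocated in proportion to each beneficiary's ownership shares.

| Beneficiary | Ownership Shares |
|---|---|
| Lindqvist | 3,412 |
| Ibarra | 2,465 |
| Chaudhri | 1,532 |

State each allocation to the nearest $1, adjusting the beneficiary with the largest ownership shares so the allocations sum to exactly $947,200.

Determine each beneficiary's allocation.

Total ownership shares = 3,412 + 2,465 + 1,532 = 7,409.
Pro-rata amounts: Lindqvist 436,205.48; Ibarra 315,136.73; Chaudhri 195,857.79.
At nearest $1: Lindqvist $436,205; Ibarra $315,137; Chaudhri $195,858. Sum = $947,200.
Rounded total matches; no reconciliation needed.

Lindqvist: $436,205 · Ibarra: $315,137 · Chaudhri: $195,858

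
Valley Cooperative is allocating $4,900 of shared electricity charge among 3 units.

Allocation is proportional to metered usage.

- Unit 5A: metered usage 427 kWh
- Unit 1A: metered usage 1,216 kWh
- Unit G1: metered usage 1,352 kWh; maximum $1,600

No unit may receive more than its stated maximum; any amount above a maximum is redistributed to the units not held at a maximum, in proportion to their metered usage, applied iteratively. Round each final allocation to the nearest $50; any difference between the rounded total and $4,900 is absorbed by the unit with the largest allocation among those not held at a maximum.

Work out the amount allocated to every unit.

Sum of metered usage: 2,995.
Unconstrained shares: Unit 5A 698.60; Unit 1A 1,989.45; Unit G1 2,211.95.
Held at cap: Unit G1 ($1,600); balance $3,300 reallocated over remaining metered usage 1,643.
Redistributed shares: Unit 5A 857.64 → $850; Unit 1A 2,442.36 → $2,450.

Unit 5A: $850; Unit 1A: $2,450; Unit G1: $1,600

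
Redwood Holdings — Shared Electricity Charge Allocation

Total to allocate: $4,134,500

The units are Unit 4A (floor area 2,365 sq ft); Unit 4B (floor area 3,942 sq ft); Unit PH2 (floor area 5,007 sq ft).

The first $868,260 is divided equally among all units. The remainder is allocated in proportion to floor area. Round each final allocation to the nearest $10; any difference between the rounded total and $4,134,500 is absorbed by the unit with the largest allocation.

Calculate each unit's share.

Equal tier: $868,260 ÷ 3 = $289,420 apiece.
Remainder $3,266,240 by floor area (total 11,314): Unit 4A 682,752.13 → $682,750; Unit 4B 1,138,016.45 → $1,138,020; Unit PH2 1,445,471.42 → $1,445,470.
Totals: Unit 4A $289,420 + $682,750 = $972,170; Unit 4B $289,420 + $1,138,020 = $1,427,440; Unit PH2 $289,420 + $1,445,470 = $1,734,890.

Unit 4A: $972,170; Unit 4B: $1,427,440; Unit PH2: $1,734,890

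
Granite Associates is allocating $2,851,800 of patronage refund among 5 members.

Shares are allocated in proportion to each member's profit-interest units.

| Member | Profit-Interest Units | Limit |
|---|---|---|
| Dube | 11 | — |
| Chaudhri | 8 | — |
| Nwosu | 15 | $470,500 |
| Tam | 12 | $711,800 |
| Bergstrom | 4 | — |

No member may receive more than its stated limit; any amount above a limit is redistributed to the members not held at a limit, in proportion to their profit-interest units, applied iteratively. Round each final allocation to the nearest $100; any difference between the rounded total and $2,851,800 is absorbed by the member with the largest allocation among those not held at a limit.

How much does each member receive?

Dube: $798,500; Chaudhri: $580,700; Nwosu: $470,500; Tam: $711,800; Bergstrom: $290,300

Profit-interest units total: 50.
Unconstrained shares: Dube 627,396.00; Chaudhri 456,288.00; Nwosu 855,540.00; Tam 684,432.00; Bergstrom 228,144.00.
Held at cap: Nwosu ($470,500); remaining pool $2,381,300 reallocated over remaining profit-interest units 35.
Held at cap: Tam ($711,800); remaining pool $1,669,500 reallocated over remaining profit-interest units 23.
Redistributed shares: Dube 798,456.52 → $798,500; Chaudhri 580,695.65 → $580,700; Bergstrom 290,347.83 → $290,300.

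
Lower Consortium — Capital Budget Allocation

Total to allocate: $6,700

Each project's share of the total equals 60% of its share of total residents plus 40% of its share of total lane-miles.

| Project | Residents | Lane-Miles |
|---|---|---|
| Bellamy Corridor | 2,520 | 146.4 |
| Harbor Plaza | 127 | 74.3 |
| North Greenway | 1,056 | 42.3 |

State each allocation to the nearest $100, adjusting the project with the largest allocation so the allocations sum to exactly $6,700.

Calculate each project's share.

Bellamy Corridor: $4,200; Harbor Plaza: $900; North Greenway: $1,600

Residents total 3,703; lane-miles total 263.
Combined weights (60% residents + 40% lane-miles): Bellamy Corridor 0.6310; Harbor Plaza 0.1336; North Greenway 0.2354.
Unrounded shares: Bellamy Corridor 4,227.56; Harbor Plaza 895.00; North Greenway 1,577.44.
At nearest $100: Bellamy Corridor $4,200; Harbor Plaza $900; North Greenway $1,600. Sum = $6,700.
No rounding difference to absorb.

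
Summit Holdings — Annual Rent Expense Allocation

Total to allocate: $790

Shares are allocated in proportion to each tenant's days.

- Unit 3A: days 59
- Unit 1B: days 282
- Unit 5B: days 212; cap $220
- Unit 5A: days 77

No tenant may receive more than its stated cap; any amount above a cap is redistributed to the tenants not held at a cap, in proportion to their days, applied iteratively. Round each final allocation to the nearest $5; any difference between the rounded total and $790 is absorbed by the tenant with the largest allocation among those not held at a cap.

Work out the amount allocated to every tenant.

Unit 3A: $80; Unit 1B: $385; Unit 5B: $220; Unit 5A: $105

Days total: 630.
Pro-rata shares before constraints: Unit 3A 73.98; Unit 1B 353.62; Unit 5B 265.84; Unit 5A 96.56.
Held at cap: Unit 5B ($220); remaining pool $570 reallocated over remaining days 418.
Shares after redistribution: Unit 3A 80.45 → $80; Unit 1B 384.55 → $385; Unit 5A 105.00 → $105.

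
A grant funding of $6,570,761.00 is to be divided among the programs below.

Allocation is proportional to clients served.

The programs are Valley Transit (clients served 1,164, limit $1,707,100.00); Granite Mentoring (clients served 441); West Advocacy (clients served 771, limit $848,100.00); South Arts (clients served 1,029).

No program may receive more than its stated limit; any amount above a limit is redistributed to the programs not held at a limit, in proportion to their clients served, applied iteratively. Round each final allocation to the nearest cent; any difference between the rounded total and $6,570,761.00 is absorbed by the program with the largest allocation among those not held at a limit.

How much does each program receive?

Valley Transit: $1,707,100.00 | Granite Mentoring: $1,204,668.30 | West Advocacy: $848,100.00 | South Arts: $2,810,892.70

Clients served total: 3,405.
Proportional shares (ignoring caps): Valley Transit 2,246,216.0952; Granite Mentoring 851,014.8608; West Advocacy 1,487,828.7022; South Arts 1,985,701.3419.
Cap binds for Valley Transit ($1,707,100.00), West Advocacy ($848,100.00); residual $4,015,561.00 reallocated over remaining clients served 1,470.
Redistributed shares: Granite Mentoring 1,204,668.3000 → $1,204,668.30; South Arts 2,810,892.7000 → $2,810,892.70.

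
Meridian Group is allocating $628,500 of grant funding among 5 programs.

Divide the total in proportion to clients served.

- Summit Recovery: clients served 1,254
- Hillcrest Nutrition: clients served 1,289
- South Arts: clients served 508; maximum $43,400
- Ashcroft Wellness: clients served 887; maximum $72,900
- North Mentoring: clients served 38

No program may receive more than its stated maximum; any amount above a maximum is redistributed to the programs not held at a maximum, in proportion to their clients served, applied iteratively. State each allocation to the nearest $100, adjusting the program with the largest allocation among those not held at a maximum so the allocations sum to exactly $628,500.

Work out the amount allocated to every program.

Summit Recovery: $248,900; Hillcrest Nutrition: $255,800; South Arts: $43,400; Ashcroft Wellness: $72,900; North Mentoring: $7,500

Clients served total: 3,976.
Pro-rata shares before constraints: Summit Recovery 198,224.09; Hillcrest Nutrition 203,756.66; South Arts 80,301.31; Ashcroft Wellness 140,211.14; North Mentoring 6,006.79.
Capped: South Arts ($43,400), Ashcroft Wellness ($72,900); residual $512,200 reallocated over remaining clients served 2,581.
Redistributed shares: Summit Recovery 248,856.57 → $248,900; Hillcrest Nutrition 255,802.32 → $255,800; North Mentoring 7,541.11 → $7,500.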